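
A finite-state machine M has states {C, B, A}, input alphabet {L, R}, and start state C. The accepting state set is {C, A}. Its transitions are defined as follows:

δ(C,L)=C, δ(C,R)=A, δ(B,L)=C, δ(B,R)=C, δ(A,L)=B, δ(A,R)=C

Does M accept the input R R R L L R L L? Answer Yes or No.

Trace: C -R-> A -R-> C -R-> A -L-> B -L-> C -R-> A -L-> B -L-> C
End state C is accepting.

Yes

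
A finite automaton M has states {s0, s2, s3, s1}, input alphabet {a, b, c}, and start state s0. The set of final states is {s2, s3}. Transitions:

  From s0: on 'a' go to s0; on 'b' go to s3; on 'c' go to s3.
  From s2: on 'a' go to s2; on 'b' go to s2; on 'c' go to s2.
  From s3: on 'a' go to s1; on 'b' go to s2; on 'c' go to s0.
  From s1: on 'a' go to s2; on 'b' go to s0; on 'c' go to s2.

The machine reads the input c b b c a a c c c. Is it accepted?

Yes

start at s0
read 'c': s0 → s3
read 'b': s3 → s2
read 'b': s2 → s2
read 'c': s2 → s2
read 'a': s2 → s2
read 'a': s2 → s2
read 'c': s2 → s2
read 'c': s2 → s2
read 'c': s2 → s2
End state s2 is accepting.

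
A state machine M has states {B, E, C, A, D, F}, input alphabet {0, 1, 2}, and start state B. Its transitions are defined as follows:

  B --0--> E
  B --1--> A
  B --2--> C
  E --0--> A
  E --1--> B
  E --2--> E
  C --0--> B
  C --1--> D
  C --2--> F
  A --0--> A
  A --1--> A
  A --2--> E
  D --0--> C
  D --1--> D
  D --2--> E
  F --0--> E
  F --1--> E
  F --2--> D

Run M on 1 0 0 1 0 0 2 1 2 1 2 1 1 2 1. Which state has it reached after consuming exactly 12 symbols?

B

start at B
read '1': B → A
read '0': A → A
read '0': A → A
read '1': A → A
read '0': A → A
read '0': A → A
read '2': A → E
read '1': E → B
read '2': B → C
read '1': C → D
read '2': D → E
read '1': E → B
After 12 symbols: B.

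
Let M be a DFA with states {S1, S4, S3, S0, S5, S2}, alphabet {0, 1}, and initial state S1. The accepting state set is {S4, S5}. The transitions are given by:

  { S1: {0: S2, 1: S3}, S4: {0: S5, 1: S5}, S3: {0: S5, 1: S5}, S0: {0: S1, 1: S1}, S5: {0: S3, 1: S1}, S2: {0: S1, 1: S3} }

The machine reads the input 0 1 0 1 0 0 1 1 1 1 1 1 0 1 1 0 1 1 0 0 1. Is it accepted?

No

Trace: S1 -0-> S2 -1-> S3 -0-> S5 -1-> S1 -0-> S2 -0-> S1 -1-> S3 -1-> S5 -1-> S1 -1-> S3 -1-> S5 -1-> S1 -0-> S2 -1-> S3 -1-> S5 -0-> S3 -1-> S5 -1-> S1 -0-> S2 -0-> S1 -1-> S3
End state S3 is not accepting.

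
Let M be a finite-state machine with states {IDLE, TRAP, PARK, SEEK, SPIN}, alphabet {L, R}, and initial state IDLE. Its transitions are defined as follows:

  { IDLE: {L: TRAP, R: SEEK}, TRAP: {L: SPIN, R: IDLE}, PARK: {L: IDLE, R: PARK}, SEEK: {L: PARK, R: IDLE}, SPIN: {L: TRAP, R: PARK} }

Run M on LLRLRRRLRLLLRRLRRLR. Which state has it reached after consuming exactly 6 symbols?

Trace: IDLE -L-> TRAP -L-> SPIN -R-> PARK -L-> IDLE -R-> SEEK -R-> IDLE
After 6 symbols: IDLE.

IDLE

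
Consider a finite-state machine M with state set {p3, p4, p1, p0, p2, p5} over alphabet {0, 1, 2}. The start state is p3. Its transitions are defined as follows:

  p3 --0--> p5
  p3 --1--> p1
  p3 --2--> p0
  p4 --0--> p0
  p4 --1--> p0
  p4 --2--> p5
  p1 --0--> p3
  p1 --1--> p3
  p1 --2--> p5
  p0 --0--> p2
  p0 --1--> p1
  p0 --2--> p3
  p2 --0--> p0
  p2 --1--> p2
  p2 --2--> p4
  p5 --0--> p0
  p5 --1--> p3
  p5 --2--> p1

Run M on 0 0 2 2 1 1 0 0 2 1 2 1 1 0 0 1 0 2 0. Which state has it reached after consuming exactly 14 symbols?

p3 → p5 → p0 → p3 → p0 → p1 → p3 → p5 → p0 → p3 → p1 → p5 → p3 → p1 → p3
After 14 symbols: p3.

p3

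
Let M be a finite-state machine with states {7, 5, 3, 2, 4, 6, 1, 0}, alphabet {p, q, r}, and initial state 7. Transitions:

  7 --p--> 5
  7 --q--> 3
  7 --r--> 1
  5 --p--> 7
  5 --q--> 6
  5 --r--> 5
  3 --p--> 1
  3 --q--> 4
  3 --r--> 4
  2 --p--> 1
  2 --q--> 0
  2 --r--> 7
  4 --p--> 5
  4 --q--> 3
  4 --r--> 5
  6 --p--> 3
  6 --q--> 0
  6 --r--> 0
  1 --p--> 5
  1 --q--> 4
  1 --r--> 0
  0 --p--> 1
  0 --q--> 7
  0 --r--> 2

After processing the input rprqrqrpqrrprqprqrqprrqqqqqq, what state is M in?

start at 7
read 'r': 7 → 1
read 'p': 1 → 5
read 'r': 5 → 5
read 'q': 5 → 6
read 'r': 6 → 0
read 'q': 0 → 7
read 'r': 7 → 1
read 'p': 1 → 5
read 'q': 5 → 6
read 'r': 6 → 0
read 'r': 0 → 2
read 'p': 2 → 1
read 'r': 1 → 0
read 'q': 0 → 7
read 'p': 7 → 5
read 'r': 5 → 5
read 'q': 5 → 6
read 'r': 6 → 0
read 'q': 0 → 7
read 'p': 7 → 5
read 'r': 5 → 5
read 'r': 5 → 5
read 'q': 5 → 6
read 'q': 6 → 0
read 'q': 0 → 7
read 'q': 7 → 3
read 'q': 3 → 4
read 'q': 4 → 3

3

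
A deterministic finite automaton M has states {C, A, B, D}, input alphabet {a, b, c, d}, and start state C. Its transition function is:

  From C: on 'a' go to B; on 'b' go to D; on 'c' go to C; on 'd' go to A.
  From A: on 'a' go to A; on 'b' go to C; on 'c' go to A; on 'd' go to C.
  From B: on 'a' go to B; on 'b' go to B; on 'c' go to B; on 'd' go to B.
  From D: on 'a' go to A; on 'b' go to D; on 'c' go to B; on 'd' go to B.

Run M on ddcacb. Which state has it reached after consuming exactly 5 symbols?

start at C
read 'd': C → A
read 'd': A → C
read 'c': C → C
read 'a': C → B
read 'c': B → B
After 5 symbols: B.

B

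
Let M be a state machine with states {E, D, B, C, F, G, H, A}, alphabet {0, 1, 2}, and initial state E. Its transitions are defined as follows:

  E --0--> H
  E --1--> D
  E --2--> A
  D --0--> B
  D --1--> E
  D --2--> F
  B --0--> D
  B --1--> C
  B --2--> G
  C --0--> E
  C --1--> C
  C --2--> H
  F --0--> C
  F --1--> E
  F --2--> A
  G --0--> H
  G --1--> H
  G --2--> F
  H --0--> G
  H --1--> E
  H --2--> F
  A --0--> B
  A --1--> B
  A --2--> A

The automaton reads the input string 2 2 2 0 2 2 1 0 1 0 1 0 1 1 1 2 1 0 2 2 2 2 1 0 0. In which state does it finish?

Trace: E -2-> A -2-> A -2-> A -0-> B -2-> G -2-> F -1-> E -0-> H -1-> E -0-> H -1-> E -0-> H -1-> E -1-> D -1-> E -2-> A -1-> B -0-> D -2-> F -2-> A -2-> A -2-> A -1-> B -0-> D -0-> B

B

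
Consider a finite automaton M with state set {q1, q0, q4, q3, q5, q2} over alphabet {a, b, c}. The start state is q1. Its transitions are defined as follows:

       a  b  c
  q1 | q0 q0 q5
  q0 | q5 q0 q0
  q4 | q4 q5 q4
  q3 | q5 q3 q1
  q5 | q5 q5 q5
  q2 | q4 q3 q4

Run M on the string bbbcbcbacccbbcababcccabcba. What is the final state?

Trace: q1 -b-> q0 -b-> q0 -b-> q0 -c-> q0 -b-> q0 -c-> q0 -b-> q0 -a-> q5 -c-> q5 -c-> q5 -c-> q5 -b-> q5 -b-> q5 -c-> q5 -a-> q5 -b-> q5 -a-> q5 -b-> q5 -c-> q5 -c-> q5 -c-> q5 -a-> q5 -b-> q5 -c-> q5 -b-> q5 -a-> q5

q5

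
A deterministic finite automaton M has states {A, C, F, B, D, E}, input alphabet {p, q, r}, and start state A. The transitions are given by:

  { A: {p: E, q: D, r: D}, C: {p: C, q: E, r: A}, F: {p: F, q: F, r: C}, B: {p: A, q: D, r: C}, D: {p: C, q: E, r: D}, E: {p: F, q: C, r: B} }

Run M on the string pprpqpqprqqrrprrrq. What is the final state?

E

start at A
read 'p': A → E
read 'p': E → F
read 'r': F → C
read 'p': C → C
read 'q': C → E
read 'p': E → F
read 'q': F → F
read 'p': F → F
read 'r': F → C
read 'q': C → E
read 'q': E → C
read 'r': C → A
read 'r': A → D
read 'p': D → C
read 'r': C → A
read 'r': A → D
read 'r': D → D
read 'q': D → E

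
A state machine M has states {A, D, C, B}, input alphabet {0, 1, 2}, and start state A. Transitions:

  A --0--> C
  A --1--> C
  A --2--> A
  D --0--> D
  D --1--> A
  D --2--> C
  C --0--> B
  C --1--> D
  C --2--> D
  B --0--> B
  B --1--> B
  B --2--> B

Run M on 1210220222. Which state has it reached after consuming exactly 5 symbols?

D

Trace: A -1-> C -2-> D -1-> A -0-> C -2-> D
After 5 symbols: D.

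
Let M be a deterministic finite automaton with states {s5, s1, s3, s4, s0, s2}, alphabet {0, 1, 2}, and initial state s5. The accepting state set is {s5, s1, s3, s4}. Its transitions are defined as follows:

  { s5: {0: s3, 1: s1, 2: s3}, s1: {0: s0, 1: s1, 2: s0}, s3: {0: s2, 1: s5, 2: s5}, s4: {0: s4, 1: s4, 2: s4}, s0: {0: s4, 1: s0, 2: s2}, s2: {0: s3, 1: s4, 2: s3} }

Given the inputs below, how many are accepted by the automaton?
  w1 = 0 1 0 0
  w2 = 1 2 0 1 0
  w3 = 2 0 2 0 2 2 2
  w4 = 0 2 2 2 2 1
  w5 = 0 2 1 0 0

w1:
  start at s5
  read '0': s5 → s3
  read '1': s3 → s5
  read '0': s5 → s3
  read '0': s3 → s2
  end s2, rejected
w2:
  start at s5
  read '1': s5 → s1
  read '2': s1 → s0
  read '0': s0 → s4
  read '1': s4 → s4
  read '0': s4 → s4
  end s4, accepted
w3:
  start at s5
  read '2': s5 → s3
  read '0': s3 → s2
  read '2': s2 → s3
  read '0': s3 → s2
  read '2': s2 → s3
  read '2': s3 → s5
  read '2': s5 → s3
  end s3, accepted
w4:
  start at s5
  read '0': s5 → s3
  read '2': s3 → s5
  read '2': s5 → s3
  read '2': s3 → s5
  read '2': s5 → s3
  read '1': s3 → s5
  end s5, accepted
w5:
  start at s5
  read '0': s5 → s3
  read '2': s3 → s5
  read '1': s5 → s1
  read '0': s1 → s0
  read '0': s0 → s4
  end s4, accepted

4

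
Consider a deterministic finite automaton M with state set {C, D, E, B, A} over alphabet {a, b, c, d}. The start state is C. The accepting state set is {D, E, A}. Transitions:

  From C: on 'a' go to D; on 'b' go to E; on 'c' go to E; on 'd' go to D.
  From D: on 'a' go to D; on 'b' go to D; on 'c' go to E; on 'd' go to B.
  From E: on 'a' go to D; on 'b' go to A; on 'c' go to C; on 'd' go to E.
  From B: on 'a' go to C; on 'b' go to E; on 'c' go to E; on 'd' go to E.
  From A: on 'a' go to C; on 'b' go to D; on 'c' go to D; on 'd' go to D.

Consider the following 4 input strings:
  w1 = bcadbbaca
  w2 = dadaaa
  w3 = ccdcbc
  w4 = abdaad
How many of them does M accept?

w1: C → E → C → D → B → E → A → C → E → D  → end D, accepted
w2: C → D → D → B → C → D → D  → end D, accepted
w3: C → E → C → D → E → A → D  → end D, accepted
w4: C → D → D → B → C → D → B  → end B, rejected

3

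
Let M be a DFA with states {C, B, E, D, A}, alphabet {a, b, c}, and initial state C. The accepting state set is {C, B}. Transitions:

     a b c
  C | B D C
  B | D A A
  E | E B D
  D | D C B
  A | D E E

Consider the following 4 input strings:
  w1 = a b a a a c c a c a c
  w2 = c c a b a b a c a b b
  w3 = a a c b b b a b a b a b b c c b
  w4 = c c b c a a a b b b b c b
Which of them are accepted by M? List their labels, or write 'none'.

w1: C → B → A → D → D → D → B → A → D → B → D → B  → end B, accepted
w2: C → C → C → B → A → D → C → B → A → D → C → D  → end D, rejected
w3: C → B → D → B → A → E → B → D → C → B → A → D → C → D → B → A → E  → end E, rejected
w4: C → C → C → D → B → D → D → D → C → D → C → D → B → A  → end A, rejected

w1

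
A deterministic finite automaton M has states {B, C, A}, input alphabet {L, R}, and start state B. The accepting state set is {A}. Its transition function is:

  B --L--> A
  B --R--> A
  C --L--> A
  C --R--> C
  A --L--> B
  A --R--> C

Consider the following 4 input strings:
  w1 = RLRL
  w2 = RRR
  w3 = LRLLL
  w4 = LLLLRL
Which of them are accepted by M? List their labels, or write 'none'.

w1:
  start at B
  read 'R': B → A
  read 'L': A → B
  read 'R': B → A
  read 'L': A → B
  end B, rejected
w2:
  start at B
  read 'R': B → A
  read 'R': A → C
  read 'R': C → C
  end C, rejected
w3:
  start at B
  read 'L': B → A
  read 'R': A → C
  read 'L': C → A
  read 'L': A → B
  read 'L': B → A
  end A, accepted
w4:
  start at B
  read 'L': B → A
  read 'L': A → B
  read 'L': B → A
  read 'L': A → B
  read 'R': B → A
  read 'L': A → B
  end B, rejected

w3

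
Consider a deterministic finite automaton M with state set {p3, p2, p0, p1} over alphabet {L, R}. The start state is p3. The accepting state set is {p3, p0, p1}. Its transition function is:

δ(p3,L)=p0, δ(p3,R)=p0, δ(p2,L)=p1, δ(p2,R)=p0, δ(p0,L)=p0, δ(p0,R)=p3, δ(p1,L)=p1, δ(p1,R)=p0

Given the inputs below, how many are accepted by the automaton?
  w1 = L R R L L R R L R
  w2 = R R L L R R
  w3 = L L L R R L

w1: Trace: p3 -L-> p0 -R-> p3 -R-> p0 -L-> p0 -L-> p0 -R-> p3 -R-> p0 -L-> p0 -R-> p3  → end p3, accepted
w2: Trace: p3 -R-> p0 -R-> p3 -L-> p0 -L-> p0 -R-> p3 -R-> p0  → end p0, accepted
w3: Trace: p3 -L-> p0 -L-> p0 -L-> p0 -R-> p3 -R-> p0 -L-> p0  → end p0, accepted

3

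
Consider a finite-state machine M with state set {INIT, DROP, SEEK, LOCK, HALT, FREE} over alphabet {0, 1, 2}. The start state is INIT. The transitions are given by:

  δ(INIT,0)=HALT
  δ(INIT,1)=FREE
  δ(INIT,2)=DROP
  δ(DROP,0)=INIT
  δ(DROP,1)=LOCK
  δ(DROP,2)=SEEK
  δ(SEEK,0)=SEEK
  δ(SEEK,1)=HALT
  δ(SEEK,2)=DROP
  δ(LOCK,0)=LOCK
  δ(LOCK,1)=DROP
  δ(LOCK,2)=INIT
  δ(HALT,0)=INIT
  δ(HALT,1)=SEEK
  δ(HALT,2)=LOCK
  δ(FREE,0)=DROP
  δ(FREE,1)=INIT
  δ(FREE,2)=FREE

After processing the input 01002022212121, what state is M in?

Trace: INIT -0-> HALT -1-> SEEK -0-> SEEK -0-> SEEK -2-> DROP -0-> INIT -2-> DROP -2-> SEEK -2-> DROP -1-> LOCK -2-> INIT -1-> FREE -2-> FREE -1-> INIT

INIT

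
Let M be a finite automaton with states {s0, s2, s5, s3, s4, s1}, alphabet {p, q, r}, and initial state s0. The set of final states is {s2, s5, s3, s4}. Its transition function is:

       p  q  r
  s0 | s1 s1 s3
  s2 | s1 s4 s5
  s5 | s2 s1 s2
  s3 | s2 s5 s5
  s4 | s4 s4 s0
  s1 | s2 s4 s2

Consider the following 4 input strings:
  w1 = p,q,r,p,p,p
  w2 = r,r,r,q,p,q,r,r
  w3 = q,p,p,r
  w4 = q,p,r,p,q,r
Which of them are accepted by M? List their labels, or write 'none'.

w1: Trace: s0 -p-> s1 -q-> s4 -r-> s0 -p-> s1 -p-> s2 -p-> s1  → end s1, rejected
w2: Trace: s0 -r-> s3 -r-> s5 -r-> s2 -q-> s4 -p-> s4 -q-> s4 -r-> s0 -r-> s3  → end s3, accepted
w3: Trace: s0 -q-> s1 -p-> s2 -p-> s1 -r-> s2  → end s2, accepted
w4: Trace: s0 -q-> s1 -p-> s2 -r-> s5 -p-> s2 -q-> s4 -r-> s0  → end s0, rejected

w2, w3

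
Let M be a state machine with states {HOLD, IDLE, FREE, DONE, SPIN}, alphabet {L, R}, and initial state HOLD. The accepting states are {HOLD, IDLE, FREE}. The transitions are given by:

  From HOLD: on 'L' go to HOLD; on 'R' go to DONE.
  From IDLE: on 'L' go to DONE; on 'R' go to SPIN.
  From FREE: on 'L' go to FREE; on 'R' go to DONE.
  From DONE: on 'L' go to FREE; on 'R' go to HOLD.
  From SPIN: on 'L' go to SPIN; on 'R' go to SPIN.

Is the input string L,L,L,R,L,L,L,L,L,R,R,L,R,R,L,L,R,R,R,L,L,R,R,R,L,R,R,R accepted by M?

start at HOLD
read 'L': HOLD → HOLD
read 'L': HOLD → HOLD
read 'L': HOLD → HOLD
read 'R': HOLD → DONE
read 'L': DONE → FREE
read 'L': FREE → FREE
read 'L': FREE → FREE
read 'L': FREE → FREE
read 'L': FREE → FREE
read 'R': FREE → DONE
read 'R': DONE → HOLD
read 'L': HOLD → HOLD
read 'R': HOLD → DONE
read 'R': DONE → HOLD
read 'L': HOLD → HOLD
read 'L': HOLD → HOLD
read 'R': HOLD → DONE
read 'R': DONE → HOLD
read 'R': HOLD → DONE
read 'L': DONE → FREE
read 'L': FREE → FREE
read 'R': FREE → DONE
read 'R': DONE → HOLD
read 'R': HOLD → DONE
read 'L': DONE → FREE
read 'R': FREE → DONE
read 'R': DONE → HOLD
read 'R': HOLD → DONE
End state DONE is not accepting.

No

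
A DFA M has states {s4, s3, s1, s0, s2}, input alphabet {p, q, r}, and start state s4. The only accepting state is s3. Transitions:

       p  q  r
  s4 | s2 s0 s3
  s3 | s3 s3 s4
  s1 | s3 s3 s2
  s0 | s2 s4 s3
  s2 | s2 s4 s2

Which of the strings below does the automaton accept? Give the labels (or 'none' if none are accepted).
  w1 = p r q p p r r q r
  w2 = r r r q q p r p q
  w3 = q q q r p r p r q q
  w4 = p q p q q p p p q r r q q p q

w1:
  start at s4
  read 'p': s4 → s2
  read 'r': s2 → s2
  read 'q': s2 → s4
  read 'p': s4 → s2
  read 'p': s2 → s2
  read 'r': s2 → s2
  read 'r': s2 → s2
  read 'q': s2 → s4
  read 'r': s4 → s3
  end s3, accepted
w2:
  start at s4
  read 'r': s4 → s3
  read 'r': s3 → s4
  read 'r': s4 → s3
  read 'q': s3 → s3
  read 'q': s3 → s3
  read 'p': s3 → s3
  read 'r': s3 → s4
  read 'p': s4 → s2
  read 'q': s2 → s4
  end s4, rejected
w3:
  start at s4
  read 'q': s4 → s0
  read 'q': s0 → s4
  read 'q': s4 → s0
  read 'r': s0 → s3
  read 'p': s3 → s3
  read 'r': s3 → s4
  read 'p': s4 → s2
  read 'r': s2 → s2
  read 'q': s2 → s4
  read 'q': s4 → s0
  end s0, rejected
w4:
  start at s4
  read 'p': s4 → s2
  read 'q': s2 → s4
  read 'p': s4 → s2
  read 'q': s2 → s4
  read 'q': s4 → s0
  read 'p': s0 → s2
  read 'p': s2 → s2
  read 'p': s2 → s2
  read 'q': s2 → s4
  read 'r': s4 → s3
  read 'r': s3 → s4
  read 'q': s4 → s0
  read 'q': s0 → s4
  read 'p': s4 → s2
  read 'q': s2 → s4
  end s4, rejected

w1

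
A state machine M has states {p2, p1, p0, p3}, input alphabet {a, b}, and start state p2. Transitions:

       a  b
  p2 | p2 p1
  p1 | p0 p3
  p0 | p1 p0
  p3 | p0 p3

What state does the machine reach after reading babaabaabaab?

Trace: p2 -b-> p1 -a-> p0 -b-> p0 -a-> p1 -a-> p0 -b-> p0 -a-> p1 -a-> p0 -b-> p0 -a-> p1 -a-> p0 -b-> p0

p0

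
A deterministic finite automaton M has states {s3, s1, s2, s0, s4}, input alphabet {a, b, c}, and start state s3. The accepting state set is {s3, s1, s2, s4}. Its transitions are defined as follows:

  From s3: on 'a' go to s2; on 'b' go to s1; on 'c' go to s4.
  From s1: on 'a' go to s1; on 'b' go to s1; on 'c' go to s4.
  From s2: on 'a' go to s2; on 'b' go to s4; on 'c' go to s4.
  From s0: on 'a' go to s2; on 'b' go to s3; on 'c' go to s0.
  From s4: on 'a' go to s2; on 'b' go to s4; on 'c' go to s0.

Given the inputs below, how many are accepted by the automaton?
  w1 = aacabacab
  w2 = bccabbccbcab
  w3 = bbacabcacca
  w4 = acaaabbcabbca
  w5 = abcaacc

w1: s3 → s2 → s2 → s4 → s2 → s4 → s2 → s4 → s2 → s4  → end s4, accepted
w2: s3 → s1 → s4 → s0 → s2 → s4 → s4 → s0 → s0 → s3 → s4 → s2 → s4  → end s4, accepted
w3: s3 → s1 → s1 → s1 → s4 → s2 → s4 → s0 → s2 → s4 → s0 → s2  → end s2, accepted
w4: s3 → s2 → s4 → s2 → s2 → s2 → s4 → s4 → s0 → s2 → s4 → s4 → s0 → s2  → end s2, accepted
w5: s3 → s2 → s4 → s0 → s2 → s2 → s4 → s0  → end s0, rejected

4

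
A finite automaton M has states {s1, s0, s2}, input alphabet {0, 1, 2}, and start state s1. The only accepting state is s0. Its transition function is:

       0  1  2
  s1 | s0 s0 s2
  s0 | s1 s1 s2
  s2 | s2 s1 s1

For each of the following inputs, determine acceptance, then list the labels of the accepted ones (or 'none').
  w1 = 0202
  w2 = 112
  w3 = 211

w3

w1:
  start at s1
  read '0': s1 → s0
  read '2': s0 → s2
  read '0': s2 → s2
  read '2': s2 → s1
  end s1, rejected
w2:
  start at s1
  read '1': s1 → s0
  read '1': s0 → s1
  read '2': s1 → s2
  end s2, rejected
w3:
  start at s1
  read '2': s1 → s2
  read '1': s2 → s1
  read '1': s1 → s0
  end s0, accepted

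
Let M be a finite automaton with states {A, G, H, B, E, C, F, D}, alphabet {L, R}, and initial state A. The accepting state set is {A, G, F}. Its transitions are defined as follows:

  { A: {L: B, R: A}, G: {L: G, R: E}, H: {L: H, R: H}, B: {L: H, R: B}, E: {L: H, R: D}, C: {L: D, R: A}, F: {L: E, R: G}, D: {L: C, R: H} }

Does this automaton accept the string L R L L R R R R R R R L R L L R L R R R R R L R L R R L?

No

Trace: A -L-> B -R-> B -L-> H -L-> H -R-> H -R-> H -R-> H -R-> H -R-> H -R-> H -R-> H -L-> H -R-> H -L-> H -L-> H -R-> H -L-> H -R-> H -R-> H -R-> H -R-> H -R-> H -L-> H -R-> H -L-> H -R-> H -R-> H -L-> H
End state H is not accepting.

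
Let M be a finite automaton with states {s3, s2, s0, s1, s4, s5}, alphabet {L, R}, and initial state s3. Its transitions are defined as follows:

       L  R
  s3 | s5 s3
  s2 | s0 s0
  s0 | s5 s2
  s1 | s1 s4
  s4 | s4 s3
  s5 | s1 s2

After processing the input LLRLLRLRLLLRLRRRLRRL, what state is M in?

s5

s3 → s5 → s1 → s4 → s4 → s4 → s3 → s5 → s2 → s0 → s5 → s1 → s4 → s4 → s3 → s3 → s3 → s5 → s2 → s0 → s5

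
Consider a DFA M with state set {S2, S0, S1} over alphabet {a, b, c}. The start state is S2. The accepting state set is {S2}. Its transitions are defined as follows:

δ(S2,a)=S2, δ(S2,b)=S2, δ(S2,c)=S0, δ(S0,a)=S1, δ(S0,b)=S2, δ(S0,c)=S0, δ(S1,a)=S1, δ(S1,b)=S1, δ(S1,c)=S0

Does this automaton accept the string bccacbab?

Yes

start at S2
read 'b': S2 → S2
read 'c': S2 → S0
read 'c': S0 → S0
read 'a': S0 → S1
read 'c': S1 → S0
read 'b': S0 → S2
read 'a': S2 → S2
read 'b': S2 → S2
End state S2 is accepting.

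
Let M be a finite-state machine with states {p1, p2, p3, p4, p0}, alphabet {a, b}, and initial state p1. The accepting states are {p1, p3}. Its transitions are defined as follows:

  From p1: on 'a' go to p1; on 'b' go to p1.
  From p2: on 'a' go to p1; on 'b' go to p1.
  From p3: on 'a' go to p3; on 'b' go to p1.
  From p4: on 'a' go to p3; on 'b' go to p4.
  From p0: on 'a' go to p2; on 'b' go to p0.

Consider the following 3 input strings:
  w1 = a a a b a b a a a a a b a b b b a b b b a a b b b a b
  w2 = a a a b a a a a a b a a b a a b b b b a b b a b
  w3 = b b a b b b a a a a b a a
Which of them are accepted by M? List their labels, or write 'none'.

w1, w2, w3

w1: Trace: p1 -a-> p1 -a-> p1 -a-> p1 -b-> p1 -a-> p1 -b-> p1 -a-> p1 -a-> p1 -a-> p1 -a-> p1 -a-> p1 -b-> p1 -a-> p1 -b-> p1 -b-> p1 -b-> p1 -a-> p1 -b-> p1 -b-> p1 -b-> p1 -a-> p1 -a-> p1 -b-> p1 -b-> p1 -b-> p1 -a-> p1 -b-> p1  → end p1, accepted
w2: Trace: p1 -a-> p1 -a-> p1 -a-> p1 -b-> p1 -a-> p1 -a-> p1 -a-> p1 -a-> p1 -a-> p1 -b-> p1 -a-> p1 -a-> p1 -b-> p1 -a-> p1 -a-> p1 -b-> p1 -b-> p1 -b-> p1 -b-> p1 -a-> p1 -b-> p1 -b-> p1 -a-> p1 -b-> p1  → end p1, accepted
w3: Trace: p1 -b-> p1 -b-> p1 -a-> p1 -b-> p1 -b-> p1 -b-> p1 -a-> p1 -a-> p1 -a-> p1 -a-> p1 -b-> p1 -a-> p1 -a-> p1  → end p1, accepted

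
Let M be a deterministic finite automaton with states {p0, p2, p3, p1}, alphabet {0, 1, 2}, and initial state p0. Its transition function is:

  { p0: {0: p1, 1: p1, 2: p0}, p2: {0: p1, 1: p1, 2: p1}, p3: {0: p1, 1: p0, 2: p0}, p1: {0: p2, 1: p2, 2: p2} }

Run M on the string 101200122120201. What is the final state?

start at p0
read '1': p0 → p1
read '0': p1 → p2
read '1': p2 → p1
read '2': p1 → p2
read '0': p2 → p1
read '0': p1 → p2
read '1': p2 → p1
read '2': p1 → p2
read '2': p2 → p1
read '1': p1 → p2
read '2': p2 → p1
read '0': p1 → p2
read '2': p2 → p1
read '0': p1 → p2
read '1': p2 → p1

p1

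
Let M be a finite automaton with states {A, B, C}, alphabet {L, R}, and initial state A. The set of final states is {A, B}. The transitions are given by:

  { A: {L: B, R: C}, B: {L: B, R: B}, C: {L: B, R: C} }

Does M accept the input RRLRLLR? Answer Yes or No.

Yes

Trace: A -R-> C -R-> C -L-> B -R-> B -L-> B -L-> B -R-> B
End state B is accepting.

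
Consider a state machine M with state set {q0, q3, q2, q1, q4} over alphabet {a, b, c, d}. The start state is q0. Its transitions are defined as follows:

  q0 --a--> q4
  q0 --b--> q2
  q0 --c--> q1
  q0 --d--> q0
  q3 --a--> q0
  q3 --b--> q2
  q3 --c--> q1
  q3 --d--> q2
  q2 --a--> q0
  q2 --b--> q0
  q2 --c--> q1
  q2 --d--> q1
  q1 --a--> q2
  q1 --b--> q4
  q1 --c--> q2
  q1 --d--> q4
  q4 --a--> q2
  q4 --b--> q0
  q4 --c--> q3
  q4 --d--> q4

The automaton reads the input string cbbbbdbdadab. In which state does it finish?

q0

start at q0
read 'c': q0 → q1
read 'b': q1 → q4
read 'b': q4 → q0
read 'b': q0 → q2
read 'b': q2 → q0
read 'd': q0 → q0
read 'b': q0 → q2
read 'd': q2 → q1
read 'a': q1 → q2
read 'd': q2 → q1
read 'a': q1 → q2
read 'b': q2 → q0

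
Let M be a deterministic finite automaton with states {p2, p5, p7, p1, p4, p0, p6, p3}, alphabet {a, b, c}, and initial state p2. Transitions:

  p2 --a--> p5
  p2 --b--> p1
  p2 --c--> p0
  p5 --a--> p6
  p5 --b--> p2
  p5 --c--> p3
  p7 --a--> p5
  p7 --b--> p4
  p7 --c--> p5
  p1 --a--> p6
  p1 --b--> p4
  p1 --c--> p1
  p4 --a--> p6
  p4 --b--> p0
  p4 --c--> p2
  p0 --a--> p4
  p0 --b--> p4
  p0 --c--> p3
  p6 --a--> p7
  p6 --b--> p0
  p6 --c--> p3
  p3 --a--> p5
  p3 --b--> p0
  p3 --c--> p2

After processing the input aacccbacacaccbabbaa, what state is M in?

p7

Trace: p2 -a-> p5 -a-> p6 -c-> p3 -c-> p2 -c-> p0 -b-> p4 -a-> p6 -c-> p3 -a-> p5 -c-> p3 -a-> p5 -c-> p3 -c-> p2 -b-> p1 -a-> p6 -b-> p0 -b-> p4 -a-> p6 -a-> p7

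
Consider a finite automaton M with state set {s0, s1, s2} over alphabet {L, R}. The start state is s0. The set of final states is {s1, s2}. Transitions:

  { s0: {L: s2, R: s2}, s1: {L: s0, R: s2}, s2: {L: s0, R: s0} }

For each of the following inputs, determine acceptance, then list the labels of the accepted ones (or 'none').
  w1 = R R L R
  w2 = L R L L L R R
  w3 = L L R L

w2

w1: s0 → s2 → s0 → s2 → s0  → end s0, rejected
w2: s0 → s2 → s0 → s2 → s0 → s2 → s0 → s2  → end s2, accepted
w3: s0 → s2 → s0 → s2 → s0  → end s0, rejected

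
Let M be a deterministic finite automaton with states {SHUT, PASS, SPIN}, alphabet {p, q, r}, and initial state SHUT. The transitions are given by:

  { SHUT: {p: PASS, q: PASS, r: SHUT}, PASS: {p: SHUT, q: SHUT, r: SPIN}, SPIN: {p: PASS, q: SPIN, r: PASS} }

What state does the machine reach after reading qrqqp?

PASS

Trace: SHUT -q-> PASS -r-> SPIN -q-> SPIN -q-> SPIN -p-> PASS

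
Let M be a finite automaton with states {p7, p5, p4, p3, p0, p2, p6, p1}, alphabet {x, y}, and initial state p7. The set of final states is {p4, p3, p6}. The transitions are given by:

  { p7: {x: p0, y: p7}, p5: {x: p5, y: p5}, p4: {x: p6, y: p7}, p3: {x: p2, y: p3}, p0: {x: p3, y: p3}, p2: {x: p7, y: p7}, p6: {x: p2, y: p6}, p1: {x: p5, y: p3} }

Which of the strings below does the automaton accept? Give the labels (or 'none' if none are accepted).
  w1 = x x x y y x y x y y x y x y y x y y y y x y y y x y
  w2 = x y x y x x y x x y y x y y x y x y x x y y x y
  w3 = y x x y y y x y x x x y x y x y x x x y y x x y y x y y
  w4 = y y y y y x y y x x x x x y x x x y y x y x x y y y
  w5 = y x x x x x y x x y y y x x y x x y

w1: p7 → p0 → p3 → p2 → p7 → p7 → p0 → p3 → p2 → p7 → p7 → p0 → p3 → p2 → p7 → p7 → p0 → p3 → p3 → p3 → p3 → p2 → p7 → p7 → p7 → p0 → p3  → end p3, accepted
w2: p7 → p0 → p3 → p2 → p7 → p0 → p3 → p3 → p2 → p7 → p7 → p7 → p0 → p3 → p3 → p2 → p7 → p0 → p3 → p2 → p7 → p7 → p7 → p0 → p3  → end p3, accepted
w3: p7 → p7 → p0 → p3 → p3 → p3 → p3 → p2 → p7 → p0 → p3 → p2 → p7 → p0 → p3 → p2 → p7 → p0 → p3 → p2 → p7 → p7 → p0 → p3 → p3 → p3 → p2 → p7 → p7  → end p7, rejected
w4: p7 → p7 → p7 → p7 → p7 → p7 → p0 → p3 → p3 → p2 → p7 → p0 → p3 → p2 → p7 → p0 → p3 → p2 → p7 → p7 → p0 → p3 → p2 → p7 → p7 → p7 → p7  → end p7, rejected
w5: p7 → p7 → p0 → p3 → p2 → p7 → p0 → p3 → p2 → p7 → p7 → p7 → p7 → p0 → p3 → p3 → p2 → p7 → p7  → end p7, rejected

w1, w2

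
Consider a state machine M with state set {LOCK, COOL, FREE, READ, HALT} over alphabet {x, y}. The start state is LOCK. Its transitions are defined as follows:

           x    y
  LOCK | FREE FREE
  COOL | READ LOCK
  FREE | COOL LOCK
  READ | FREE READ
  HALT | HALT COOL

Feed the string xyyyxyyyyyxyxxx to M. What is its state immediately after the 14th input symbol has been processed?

COOL

Trace: LOCK -x-> FREE -y-> LOCK -y-> FREE -y-> LOCK -x-> FREE -y-> LOCK -y-> FREE -y-> LOCK -y-> FREE -y-> LOCK -x-> FREE -y-> LOCK -x-> FREE -x-> COOL
After 14 symbols: COOL.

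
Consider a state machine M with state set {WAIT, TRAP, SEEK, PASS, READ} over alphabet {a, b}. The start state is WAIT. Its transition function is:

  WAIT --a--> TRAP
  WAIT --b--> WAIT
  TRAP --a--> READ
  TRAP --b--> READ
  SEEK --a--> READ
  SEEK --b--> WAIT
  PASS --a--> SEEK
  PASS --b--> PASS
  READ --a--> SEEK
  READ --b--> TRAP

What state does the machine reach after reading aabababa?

READ

start at WAIT
read 'a': WAIT → TRAP
read 'a': TRAP → READ
read 'b': READ → TRAP
read 'a': TRAP → READ
read 'b': READ → TRAP
read 'a': TRAP → READ
read 'b': READ → TRAP
read 'a': TRAP → READ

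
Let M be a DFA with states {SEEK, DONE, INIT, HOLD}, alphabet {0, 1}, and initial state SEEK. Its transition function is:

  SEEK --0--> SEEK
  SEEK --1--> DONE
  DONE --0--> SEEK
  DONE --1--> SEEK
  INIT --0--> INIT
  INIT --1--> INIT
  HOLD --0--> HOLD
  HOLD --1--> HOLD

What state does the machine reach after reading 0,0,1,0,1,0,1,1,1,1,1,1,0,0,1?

DONE

SEEK → SEEK → SEEK → DONE → SEEK → DONE → SEEK → DONE → SEEK → DONE → SEEK → DONE → SEEK → SEEK → SEEK → DONE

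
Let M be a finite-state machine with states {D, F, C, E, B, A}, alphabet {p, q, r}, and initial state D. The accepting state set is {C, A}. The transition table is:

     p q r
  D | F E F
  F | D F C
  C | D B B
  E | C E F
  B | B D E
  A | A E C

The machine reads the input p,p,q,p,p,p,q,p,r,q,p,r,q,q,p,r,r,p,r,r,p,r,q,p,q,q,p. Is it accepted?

Yes

Trace: D -p-> F -p-> D -q-> E -p-> C -p-> D -p-> F -q-> F -p-> D -r-> F -q-> F -p-> D -r-> F -q-> F -q-> F -p-> D -r-> F -r-> C -p-> D -r-> F -r-> C -p-> D -r-> F -q-> F -p-> D -q-> E -q-> E -p-> C
End state C is accepting.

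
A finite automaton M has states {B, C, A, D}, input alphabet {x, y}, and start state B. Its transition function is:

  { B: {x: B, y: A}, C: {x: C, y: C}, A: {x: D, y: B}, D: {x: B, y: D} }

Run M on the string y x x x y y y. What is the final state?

A

start at B
read 'y': B → A
read 'x': A → D
read 'x': D → B
read 'x': B → B
read 'y': B → A
read 'y': A → B
read 'y': B → A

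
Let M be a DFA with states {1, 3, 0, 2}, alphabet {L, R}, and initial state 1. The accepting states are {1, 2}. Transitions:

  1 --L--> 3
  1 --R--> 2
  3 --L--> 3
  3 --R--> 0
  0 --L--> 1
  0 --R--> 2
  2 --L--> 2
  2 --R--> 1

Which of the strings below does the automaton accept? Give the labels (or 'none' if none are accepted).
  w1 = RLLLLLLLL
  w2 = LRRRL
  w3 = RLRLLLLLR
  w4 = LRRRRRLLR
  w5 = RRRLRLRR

w1, w5

w1:
  start at 1
  read 'R': 1 → 2
  read 'L': 2 → 2
  read 'L': 2 → 2
  read 'L': 2 → 2
  read 'L': 2 → 2
  read 'L': 2 → 2
  read 'L': 2 → 2
  read 'L': 2 → 2
  read 'L': 2 → 2
  end 2, accepted
w2:
  start at 1
  read 'L': 1 → 3
  read 'R': 3 → 0
  read 'R': 0 → 2
  read 'R': 2 → 1
  read 'L': 1 → 3
  end 3, rejected
w3:
  start at 1
  read 'R': 1 → 2
  read 'L': 2 → 2
  read 'R': 2 → 1
  read 'L': 1 → 3
  read 'L': 3 → 3
  read 'L': 3 → 3
  read 'L': 3 → 3
  read 'L': 3 → 3
  read 'R': 3 → 0
  end 0, rejected
w4:
  start at 1
  read 'L': 1 → 3
  read 'R': 3 → 0
  read 'R': 0 → 2
  read 'R': 2 → 1
  read 'R': 1 → 2
  read 'R': 2 → 1
  read 'L': 1 → 3
  read 'L': 3 → 3
  read 'R': 3 → 0
  end 0, rejected
w5:
  start at 1
  read 'R': 1 → 2
  read 'R': 2 → 1
  read 'R': 1 → 2
  read 'L': 2 → 2
  read 'R': 2 → 1
  read 'L': 1 → 3
  read 'R': 3 → 0
  read 'R': 0 → 2
  end 2, accepted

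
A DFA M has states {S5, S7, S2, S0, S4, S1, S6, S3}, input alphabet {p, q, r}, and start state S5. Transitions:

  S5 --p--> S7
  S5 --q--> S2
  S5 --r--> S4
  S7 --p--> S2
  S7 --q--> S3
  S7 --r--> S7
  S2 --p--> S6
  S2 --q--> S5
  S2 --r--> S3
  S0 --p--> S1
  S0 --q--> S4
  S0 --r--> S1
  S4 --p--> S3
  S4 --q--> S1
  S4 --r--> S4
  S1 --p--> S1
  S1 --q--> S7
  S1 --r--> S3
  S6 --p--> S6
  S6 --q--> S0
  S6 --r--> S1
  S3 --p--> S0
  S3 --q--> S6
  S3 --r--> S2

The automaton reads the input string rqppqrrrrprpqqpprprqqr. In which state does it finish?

S2

S5 → S4 → S1 → S1 → S1 → S7 → S7 → S7 → S7 → S7 → S2 → S3 → S0 → S4 → S1 → S1 → S1 → S3 → S0 → S1 → S7 → S3 → S2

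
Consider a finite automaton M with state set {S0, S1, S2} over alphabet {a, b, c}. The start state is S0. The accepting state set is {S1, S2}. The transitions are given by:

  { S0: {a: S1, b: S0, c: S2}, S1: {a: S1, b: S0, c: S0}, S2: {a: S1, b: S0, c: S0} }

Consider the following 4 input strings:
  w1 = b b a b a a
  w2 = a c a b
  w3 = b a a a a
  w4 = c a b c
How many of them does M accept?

w1: S0 → S0 → S0 → S1 → S0 → S1 → S1  → end S1, accepted
w2: S0 → S1 → S0 → S1 → S0  → end S0, rejected
w3: S0 → S0 → S1 → S1 → S1 → S1  → end S1, accepted
w4: S0 → S2 → S1 → S0 → S2  → end S2, accepted

3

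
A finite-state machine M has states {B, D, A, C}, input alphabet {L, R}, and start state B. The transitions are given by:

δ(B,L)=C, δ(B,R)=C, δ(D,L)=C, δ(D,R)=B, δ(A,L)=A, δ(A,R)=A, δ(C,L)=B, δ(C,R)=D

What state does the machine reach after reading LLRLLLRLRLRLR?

C

start at B
read 'L': B → C
read 'L': C → B
read 'R': B → C
read 'L': C → B
read 'L': B → C
read 'L': C → B
read 'R': B → C
read 'L': C → B
read 'R': B → C
read 'L': C → B
read 'R': B → C
read 'L': C → B
read 'R': B → C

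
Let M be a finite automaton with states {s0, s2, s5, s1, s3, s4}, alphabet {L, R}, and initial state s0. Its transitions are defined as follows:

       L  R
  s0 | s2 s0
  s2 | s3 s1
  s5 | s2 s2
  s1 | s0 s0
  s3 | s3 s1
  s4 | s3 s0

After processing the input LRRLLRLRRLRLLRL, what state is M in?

start at s0
read 'L': s0 → s2
read 'R': s2 → s1
read 'R': s1 → s0
read 'L': s0 → s2
read 'L': s2 → s3
read 'R': s3 → s1
read 'L': s1 → s0
read 'R': s0 → s0
read 'R': s0 → s0
read 'L': s0 → s2
read 'R': s2 → s1
read 'L': s1 → s0
read 'L': s0 → s2
read 'R': s2 → s1
read 'L': s1 → s0

s0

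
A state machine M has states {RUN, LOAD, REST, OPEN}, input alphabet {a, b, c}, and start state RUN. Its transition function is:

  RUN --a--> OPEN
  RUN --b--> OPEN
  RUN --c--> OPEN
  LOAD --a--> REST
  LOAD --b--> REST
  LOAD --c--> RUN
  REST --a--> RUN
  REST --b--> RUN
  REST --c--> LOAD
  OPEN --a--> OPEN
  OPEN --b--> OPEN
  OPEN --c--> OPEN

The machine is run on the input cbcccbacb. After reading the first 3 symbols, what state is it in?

OPEN

start at RUN
read 'c': RUN → OPEN
read 'b': OPEN → OPEN
read 'c': OPEN → OPEN
After 3 symbols: OPEN.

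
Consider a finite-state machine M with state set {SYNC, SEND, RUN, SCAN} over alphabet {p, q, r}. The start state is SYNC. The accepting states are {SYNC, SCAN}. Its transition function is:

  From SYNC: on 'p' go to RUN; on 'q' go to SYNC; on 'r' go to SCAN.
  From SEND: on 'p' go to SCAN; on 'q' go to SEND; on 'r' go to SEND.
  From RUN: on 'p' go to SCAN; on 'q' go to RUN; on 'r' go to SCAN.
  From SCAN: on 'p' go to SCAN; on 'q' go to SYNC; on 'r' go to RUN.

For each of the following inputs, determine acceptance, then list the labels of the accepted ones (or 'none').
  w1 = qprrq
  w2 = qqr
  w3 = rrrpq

w1: Trace: SYNC -q-> SYNC -p-> RUN -r-> SCAN -r-> RUN -q-> RUN  → end RUN, rejected
w2: Trace: SYNC -q-> SYNC -q-> SYNC -r-> SCAN  → end SCAN, accepted
w3: Trace: SYNC -r-> SCAN -r-> RUN -r-> SCAN -p-> SCAN -q-> SYNC  → end SYNC, accepted

w2, w3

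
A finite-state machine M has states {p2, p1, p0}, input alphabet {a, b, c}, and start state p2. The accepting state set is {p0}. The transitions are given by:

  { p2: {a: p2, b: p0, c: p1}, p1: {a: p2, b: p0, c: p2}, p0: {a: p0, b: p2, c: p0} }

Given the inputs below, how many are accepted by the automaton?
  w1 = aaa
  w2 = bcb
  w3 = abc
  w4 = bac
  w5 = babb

3

w1: Trace: p2 -a-> p2 -a-> p2 -a-> p2  → end p2, rejected
w2: Trace: p2 -b-> p0 -c-> p0 -b-> p2  → end p2, rejected
w3: Trace: p2 -a-> p2 -b-> p0 -c-> p0  → end p0, accepted
w4: Trace: p2 -b-> p0 -a-> p0 -c-> p0  → end p0, accepted
w5: Trace: p2 -b-> p0 -a-> p0 -b-> p2 -b-> p0  → end p0, accepted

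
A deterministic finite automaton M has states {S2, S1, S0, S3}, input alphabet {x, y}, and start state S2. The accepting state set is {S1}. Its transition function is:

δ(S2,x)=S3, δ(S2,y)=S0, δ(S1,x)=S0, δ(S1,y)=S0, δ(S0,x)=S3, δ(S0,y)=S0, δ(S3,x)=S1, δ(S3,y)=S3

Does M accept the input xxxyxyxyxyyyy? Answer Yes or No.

No

Trace: S2 -x-> S3 -x-> S1 -x-> S0 -y-> S0 -x-> S3 -y-> S3 -x-> S1 -y-> S0 -x-> S3 -y-> S3 -y-> S3 -y-> S3 -y-> S3
End state S3 is not accepting.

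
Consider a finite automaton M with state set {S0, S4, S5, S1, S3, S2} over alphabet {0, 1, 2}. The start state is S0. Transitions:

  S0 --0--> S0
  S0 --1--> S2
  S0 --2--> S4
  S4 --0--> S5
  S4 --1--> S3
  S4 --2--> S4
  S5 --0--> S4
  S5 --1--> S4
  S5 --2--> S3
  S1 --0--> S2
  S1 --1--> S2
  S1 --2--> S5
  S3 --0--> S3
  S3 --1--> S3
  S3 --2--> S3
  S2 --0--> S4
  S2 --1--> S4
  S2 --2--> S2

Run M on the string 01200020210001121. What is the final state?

S0 → S0 → S2 → S2 → S4 → S5 → S4 → S4 → S5 → S3 → S3 → S3 → S3 → S3 → S3 → S3 → S3 → S3

S3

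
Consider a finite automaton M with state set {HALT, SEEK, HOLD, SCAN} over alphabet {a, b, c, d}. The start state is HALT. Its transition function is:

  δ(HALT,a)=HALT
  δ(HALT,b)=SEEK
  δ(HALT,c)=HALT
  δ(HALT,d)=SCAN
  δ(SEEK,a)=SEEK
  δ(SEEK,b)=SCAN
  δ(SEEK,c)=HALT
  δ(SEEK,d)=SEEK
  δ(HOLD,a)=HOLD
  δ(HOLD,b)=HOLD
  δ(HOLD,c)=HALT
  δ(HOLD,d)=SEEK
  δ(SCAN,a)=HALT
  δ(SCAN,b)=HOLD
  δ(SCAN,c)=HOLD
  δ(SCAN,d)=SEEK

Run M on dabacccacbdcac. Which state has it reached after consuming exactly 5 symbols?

HALT

Trace: HALT -d-> SCAN -a-> HALT -b-> SEEK -a-> SEEK -c-> HALT
After 5 symbols: HALT.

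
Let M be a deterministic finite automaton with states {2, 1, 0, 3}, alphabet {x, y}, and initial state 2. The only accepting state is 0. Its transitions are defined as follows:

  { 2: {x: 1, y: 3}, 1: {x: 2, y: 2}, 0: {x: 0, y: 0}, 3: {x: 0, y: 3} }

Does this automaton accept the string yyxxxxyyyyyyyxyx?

2 → 3 → 3 → 0 → 0 → 0 → 0 → 0 → 0 → 0 → 0 → 0 → 0 → 0 → 0 → 0 → 0
End state 0 is accepting.

Yes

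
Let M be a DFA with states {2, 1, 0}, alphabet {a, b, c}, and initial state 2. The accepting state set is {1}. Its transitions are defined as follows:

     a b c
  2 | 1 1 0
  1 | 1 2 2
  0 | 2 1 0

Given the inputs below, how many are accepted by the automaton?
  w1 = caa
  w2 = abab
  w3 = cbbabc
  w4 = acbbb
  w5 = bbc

w1: 2 → 0 → 2 → 1  → end 1, accepted
w2: 2 → 1 → 2 → 1 → 2  → end 2, rejected
w3: 2 → 0 → 1 → 2 → 1 → 2 → 0  → end 0, rejected
w4: 2 → 1 → 2 → 1 → 2 → 1  → end 1, accepted
w5: 2 → 1 → 2 → 0  → end 0, rejected

2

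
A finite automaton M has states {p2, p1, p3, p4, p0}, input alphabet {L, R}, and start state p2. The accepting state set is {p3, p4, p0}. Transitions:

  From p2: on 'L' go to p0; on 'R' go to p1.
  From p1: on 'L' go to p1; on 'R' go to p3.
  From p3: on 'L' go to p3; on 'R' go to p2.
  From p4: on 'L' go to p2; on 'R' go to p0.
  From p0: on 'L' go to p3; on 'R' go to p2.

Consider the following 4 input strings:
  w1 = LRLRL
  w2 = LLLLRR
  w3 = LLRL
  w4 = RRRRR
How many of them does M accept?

w1:
  start at p2
  read 'L': p2 → p0
  read 'R': p0 → p2
  read 'L': p2 → p0
  read 'R': p0 → p2
  read 'L': p2 → p0
  end p0, accepted
w2:
  start at p2
  read 'L': p2 → p0
  read 'L': p0 → p3
  read 'L': p3 → p3
  read 'L': p3 → p3
  read 'R': p3 → p2
  read 'R': p2 → p1
  end p1, rejected
w3:
  start at p2
  read 'L': p2 → p0
  read 'L': p0 → p3
  read 'R': p3 → p2
  read 'L': p2 → p0
  end p0, accepted
w4:
  start at p2
  read 'R': p2 → p1
  read 'R': p1 → p3
  read 'R': p3 → p2
  read 'R': p2 → p1
  read 'R': p1 → p3
  end p3, accepted

3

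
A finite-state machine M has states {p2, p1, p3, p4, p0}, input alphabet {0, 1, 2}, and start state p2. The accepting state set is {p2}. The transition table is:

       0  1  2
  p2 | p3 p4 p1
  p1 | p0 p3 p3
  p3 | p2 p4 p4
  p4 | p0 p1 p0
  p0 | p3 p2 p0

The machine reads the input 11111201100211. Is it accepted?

No

start at p2
read '1': p2 → p4
read '1': p4 → p1
read '1': p1 → p3
read '1': p3 → p4
read '1': p4 → p1
read '2': p1 → p3
read '0': p3 → p2
read '1': p2 → p4
read '1': p4 → p1
read '0': p1 → p0
read '0': p0 → p3
read '2': p3 → p4
read '1': p4 → p1
read '1': p1 → p3
End state p3 is not accepting.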